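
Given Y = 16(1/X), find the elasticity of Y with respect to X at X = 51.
Elasticity = -1

Elasticity = (dY/dX) · (X/Y)

dY/dX = -16/X²
At X = 51: dY/dX = -16/2601, Y = 16/51

Elasticity = (-16/2601) · (51 / (16/51)) = -1

Interpretation: for a small percentage change in X, the percentage change in Y is approximately -1.00 times as large.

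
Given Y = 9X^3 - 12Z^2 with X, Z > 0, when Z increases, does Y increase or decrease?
Y decreases

Taking the partial derivative:
∂Y/∂Z = -24Z

∂Y/∂Z = -24Z < 0 (assuming positive values)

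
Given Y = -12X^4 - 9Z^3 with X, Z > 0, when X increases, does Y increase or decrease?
Y decreases

Taking the partial derivative:
∂Y/∂X = -48X^3

∂Y/∂X = -48X^3 < 0 (assuming positive values)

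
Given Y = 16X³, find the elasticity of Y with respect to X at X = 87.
Elasticity = 3

Elasticity = (dY/dX) · (X/Y)

dY/dX = 48·X²
At X = 87: dY/dX = 363312, Y = 10536048

Elasticity = 363312 · (87 / 10536048) = 3

Interpretation: for a small percentage change in X, the percentage change in Y is approximately 3.00 times as large.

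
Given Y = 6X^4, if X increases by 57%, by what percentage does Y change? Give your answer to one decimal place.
507.6%

For Y = 6X^4:
If X → X(1 + 0.57)
Then Y → Y · (1 + 0.57)^4
     ≈ Y · 6.0757

Percentage change = ((1 + 0.57)^4 − 1) × 100% ≈ 507.6%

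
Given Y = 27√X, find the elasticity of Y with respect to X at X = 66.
Elasticity = 1/2

Elasticity = (dY/dX) · (X/Y)

dY/dX = 27/(2·√X)
At X = 66: dY/dX = 9·√66/44, Y = 27·√66

Elasticity = (9·√66/44) · (66 / (27·√66)) = 1/2

Interpretation: for a small percentage change in X, the percentage change in Y is approximately 0.50 times as large.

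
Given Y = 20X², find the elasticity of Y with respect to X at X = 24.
Elasticity = 2

Elasticity = (dY/dX) · (X/Y)

dY/dX = 40·X
At X = 24: dY/dX = 960, Y = 11520

Elasticity = 960 · (24 / 11520) = 2

Interpretation: for a small percentage change in X, the percentage change in Y is approximately 2.00 times as large.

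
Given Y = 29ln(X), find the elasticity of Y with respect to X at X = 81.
Elasticity = 1/ln(81) ≈ 0.2276

Elasticity = (dY/dX) · (X/Y)

dY/dX = 29/X
At X = 81: dY/dX = 29/81, Y = 29·ln(81)

Elasticity = (29/81) · (81 / (29·ln(81))) = 1/ln(81) ≈ 0.2276

Interpretation: for a small percentage change in X, the percentage change in Y is approximately 0.23 times as large.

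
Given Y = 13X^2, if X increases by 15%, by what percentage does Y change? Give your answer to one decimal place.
32.3%

For Y = 13X^2:
If X → X(1 + 0.15)
Then Y → Y · (1 + 0.15)^2
     = Y · 1.3225

Percentage change = ((1 + 0.15)^2 − 1) × 100% ≈ 32.3%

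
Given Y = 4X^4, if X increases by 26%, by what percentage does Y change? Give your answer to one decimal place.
152.0%

For Y = 4X^4:
If X → X(1 + 0.26)
Then Y → Y · (1 + 0.26)^4
     ≈ Y · 2.5205

Percentage change = ((1 + 0.26)^4 − 1) × 100% ≈ 152.0%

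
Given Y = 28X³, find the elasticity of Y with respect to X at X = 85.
Elasticity = 3

Elasticity = (dY/dX) · (X/Y)

dY/dX = 84·X²
At X = 85: dY/dX = 606900, Y = 17195500

Elasticity = 606900 · (85 / 17195500) = 3

Interpretation: for a small percentage change in X, the percentage change in Y is approximately 3.00 times as large.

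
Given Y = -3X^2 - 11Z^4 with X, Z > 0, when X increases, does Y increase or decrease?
Y decreases

Taking the partial derivative:
∂Y/∂X = -6X

∂Y/∂X = -6X < 0 (assuming positive values)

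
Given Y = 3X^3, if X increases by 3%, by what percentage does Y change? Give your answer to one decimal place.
9.3%

For Y = 3X^3:
If X → X(1 + 0.03)
Then Y → Y · (1 + 0.03)^3
     ≈ Y · 1.0927

Percentage change = ((1 + 0.03)^3 − 1) × 100% ≈ 9.3%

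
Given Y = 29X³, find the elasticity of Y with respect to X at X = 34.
Elasticity = 3

Elasticity = (dY/dX) · (X/Y)

dY/dX = 87·X²
At X = 34: dY/dX = 100572, Y = 1139816

Elasticity = 100572 · (34 / 1139816) = 3

Interpretation: for a small percentage change in X, the percentage change in Y is approximately 3.00 times as large.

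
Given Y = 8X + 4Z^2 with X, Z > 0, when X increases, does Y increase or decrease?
Y increases

Taking the partial derivative:
∂Y/∂X = 8

∂Y/∂X = 8 > 0 (assuming positive values)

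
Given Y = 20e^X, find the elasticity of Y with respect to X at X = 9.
Elasticity = 9

Elasticity = (dY/dX) · (X/Y)

dY/dX = 20·e^X
At X = 9: dY/dX = 20·e^9, Y = 20·e^9

Elasticity = (20·e^9) · (9 / (20·e^9)) = 9

Interpretation: for a small percentage change in X, the percentage change in Y is approximately 9.00 times as large.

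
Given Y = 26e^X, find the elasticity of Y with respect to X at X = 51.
Elasticity = 51

Elasticity = (dY/dX) · (X/Y)

dY/dX = 26·e^X
At X = 51: dY/dX = 26·e^51, Y = 26·e^51

Elasticity = (26·e^51) · (51 / (26·e^51)) = 51

Interpretation: for a small percentage change in X, the percentage change in Y is approximately 51.00 times as large.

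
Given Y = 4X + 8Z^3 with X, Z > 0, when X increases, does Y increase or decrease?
Y increases

Taking the partial derivative:
∂Y/∂X = 4

∂Y/∂X = 4 > 0 (assuming positive values)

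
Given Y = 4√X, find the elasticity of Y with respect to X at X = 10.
Elasticity = 1/2

Elasticity = (dY/dX) · (X/Y)

dY/dX = 2/√X
At X = 10: dY/dX = √10/5, Y = 4·√10

Elasticity = (√10/5) · (10 / (4·√10)) = 1/2

Interpretation: for a small percentage change in X, the percentage change in Y is approximately 0.50 times as large.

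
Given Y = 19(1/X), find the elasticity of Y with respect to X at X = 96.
Elasticity = -1

Elasticity = (dY/dX) · (X/Y)

dY/dX = -19/X²
At X = 96: dY/dX = -19/9216, Y = 19/96

Elasticity = (-19/9216) · (96 / (19/96)) = -1

Interpretation: for a small percentage change in X, the percentage change in Y is approximately -1.00 times as large.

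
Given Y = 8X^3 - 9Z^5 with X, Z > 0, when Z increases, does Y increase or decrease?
Y decreases

Taking the partial derivative:
∂Y/∂Z = -45Z^4

∂Y/∂Z = -45Z^4 < 0 (assuming positive values)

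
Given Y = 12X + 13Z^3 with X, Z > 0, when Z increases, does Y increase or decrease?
Y increases

Taking the partial derivative:
∂Y/∂Z = 39Z^2

∂Y/∂Z = 39Z^2 > 0 (assuming positive values)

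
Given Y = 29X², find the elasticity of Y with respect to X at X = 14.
Elasticity = 2

Elasticity = (dY/dX) · (X/Y)

dY/dX = 58·X
At X = 14: dY/dX = 812, Y = 5684

Elasticity = 812 · (14 / 5684) = 2

Interpretation: for a small percentage change in X, the percentage change in Y is approximately 2.00 times as large.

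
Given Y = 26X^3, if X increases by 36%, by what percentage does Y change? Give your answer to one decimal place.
151.5%

For Y = 26X^3:
If X → X(1 + 0.36)
Then Y → Y · (1 + 0.36)^3
     ≈ Y · 2.5155

Percentage change = ((1 + 0.36)^3 − 1) × 100% ≈ 151.5%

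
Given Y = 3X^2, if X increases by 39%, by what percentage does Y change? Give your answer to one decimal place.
93.2%

For Y = 3X^2:
If X → X(1 + 0.39)
Then Y → Y · (1 + 0.39)^2
     = Y · 1.9321

Percentage change = ((1 + 0.39)^2 − 1) × 100% ≈ 93.2%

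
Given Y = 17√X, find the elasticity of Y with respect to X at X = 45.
Elasticity = 1/2

Elasticity = (dY/dX) · (X/Y)

dY/dX = 17/(2·√X)
At X = 45: dY/dX = 17·√5/30, Y = 51·√5

Elasticity = (17·√5/30) · (45 / (51·√5)) = 1/2

Interpretation: for a small percentage change in X, the percentage change in Y is approximately 0.50 times as large.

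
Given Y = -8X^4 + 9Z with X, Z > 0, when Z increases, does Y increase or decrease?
Y increases

Taking the partial derivative:
∂Y/∂Z = 9

∂Y/∂Z = 9 > 0 (assuming positive values)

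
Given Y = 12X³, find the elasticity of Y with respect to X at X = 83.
Elasticity = 3

Elasticity = (dY/dX) · (X/Y)

dY/dX = 36·X²
At X = 83: dY/dX = 248004, Y = 6861444

Elasticity = 248004 · (83 / 6861444) = 3

Interpretation: for a small percentage change in X, the percentage change in Y is approximately 3.00 times as large.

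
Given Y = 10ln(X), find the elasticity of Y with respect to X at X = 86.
Elasticity = 1/ln(86) ≈ 0.2245

Elasticity = (dY/dX) · (X/Y)

dY/dX = 10/X
At X = 86: dY/dX = 5/43, Y = 10·ln(86)

Elasticity = (5/43) · (86 / (10·ln(86))) = 1/ln(86) ≈ 0.2245

Interpretation: for a small percentage change in X, the percentage change in Y is approximately 0.22 times as large.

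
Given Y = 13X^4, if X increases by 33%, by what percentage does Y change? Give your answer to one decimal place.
212.9%

For Y = 13X^4:
If X → X(1 + 0.33)
Then Y → Y · (1 + 0.33)^4
     ≈ Y · 3.1290

Percentage change = ((1 + 0.33)^4 − 1) × 100% ≈ 212.9%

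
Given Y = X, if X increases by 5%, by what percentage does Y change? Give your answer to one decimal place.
5.0%

For Y = X:
If X → X(1 + 0.05)
Then Y → Y · (1 + 0.05)^1
     = Y · 1.0500

Percentage change = ((1 + 0.05)^1 − 1) × 100% = 5.0%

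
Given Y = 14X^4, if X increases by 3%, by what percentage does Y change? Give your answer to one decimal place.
12.6%

For Y = 14X^4:
If X → X(1 + 0.03)
Then Y → Y · (1 + 0.03)^4
     ≈ Y · 1.1255

Percentage change = ((1 + 0.03)^4 − 1) × 100% ≈ 12.6%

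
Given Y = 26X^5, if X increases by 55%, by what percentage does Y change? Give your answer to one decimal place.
794.7%

For Y = 26X^5:
If X → X(1 + 0.55)
Then Y → Y · (1 + 0.55)^5
     ≈ Y · 8.9466

Percentage change = ((1 + 0.55)^5 − 1) × 100% ≈ 794.7%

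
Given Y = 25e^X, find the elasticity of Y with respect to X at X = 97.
Elasticity = 97

Elasticity = (dY/dX) · (X/Y)

dY/dX = 25·e^X
At X = 97: dY/dX = 25·e^97, Y = 25·e^97

Elasticity = (25·e^97) · (97 / (25·e^97)) = 97

Interpretation: for a small percentage change in X, the percentage change in Y is approximately 97.00 times as large.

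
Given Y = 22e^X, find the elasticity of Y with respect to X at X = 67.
Elasticity = 67

Elasticity = (dY/dX) · (X/Y)

dY/dX = 22·e^X
At X = 67: dY/dX = 22·e^67, Y = 22·e^67

Elasticity = (22·e^67) · (67 / (22·e^67)) = 67

Interpretation: for a small percentage change in X, the percentage change in Y is approximately 67.00 times as large.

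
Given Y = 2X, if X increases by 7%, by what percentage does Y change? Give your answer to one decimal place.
7.0%

For Y = 2X:
If X → X(1 + 0.07)
Then Y → Y · (1 + 0.07)^1
     = Y · 1.0700

Percentage change = ((1 + 0.07)^1 − 1) × 100% = 7.0%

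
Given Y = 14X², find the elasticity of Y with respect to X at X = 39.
Elasticity = 2

Elasticity = (dY/dX) · (X/Y)

dY/dX = 28·X
At X = 39: dY/dX = 1092, Y = 21294

Elasticity = 1092 · (39 / 21294) = 2

Interpretation: for a small percentage change in X, the percentage change in Y is approximately 2.00 times as large.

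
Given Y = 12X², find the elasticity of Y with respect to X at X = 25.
Elasticity = 2

Elasticity = (dY/dX) · (X/Y)

dY/dX = 24·X
At X = 25: dY/dX = 600, Y = 7500

Elasticity = 600 · (25 / 7500) = 2

Interpretation: for a small percentage change in X, the percentage change in Y is approximately 2.00 times as large.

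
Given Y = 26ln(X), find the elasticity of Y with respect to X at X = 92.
Elasticity = 1/ln(92) ≈ 0.2212

Elasticity = (dY/dX) · (X/Y)

dY/dX = 26/X
At X = 92: dY/dX = 13/46, Y = 26·ln(92)

Elasticity = (13/46) · (92 / (26·ln(92))) = 1/ln(92) ≈ 0.2212

Interpretation: for a small percentage change in X, the percentage change in Y is approximately 0.22 times as large.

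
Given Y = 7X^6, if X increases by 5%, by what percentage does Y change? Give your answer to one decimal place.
34.0%

For Y = 7X^6:
If X → X(1 + 0.05)
Then Y → Y · (1 + 0.05)^6
     ≈ Y · 1.3401

Percentage change = ((1 + 0.05)^6 − 1) × 100% ≈ 34.0%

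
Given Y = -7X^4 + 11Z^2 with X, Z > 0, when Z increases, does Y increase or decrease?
Y increases

Taking the partial derivative:
∂Y/∂Z = 22Z

∂Y/∂Z = 22Z > 0 (assuming positive values)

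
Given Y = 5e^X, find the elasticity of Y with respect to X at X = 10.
Elasticity = 10

Elasticity = (dY/dX) · (X/Y)

dY/dX = 5·e^X
At X = 10: dY/dX = 5·e^10, Y = 5·e^10

Elasticity = (5·e^10) · (10 / (5·e^10)) = 10

Interpretation: for a small percentage change in X, the percentage change in Y is approximately 10.00 times as large.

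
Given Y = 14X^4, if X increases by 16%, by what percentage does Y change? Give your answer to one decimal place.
81.1%

For Y = 14X^4:
If X → X(1 + 0.16)
Then Y → Y · (1 + 0.16)^4
     ≈ Y · 1.8106

Percentage change = ((1 + 0.16)^4 − 1) × 100% ≈ 81.1%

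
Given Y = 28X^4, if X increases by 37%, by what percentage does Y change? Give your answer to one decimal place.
252.3%

For Y = 28X^4:
If X → X(1 + 0.37)
Then Y → Y · (1 + 0.37)^4
     ≈ Y · 3.5228

Percentage change = ((1 + 0.37)^4 − 1) × 100% ≈ 252.3%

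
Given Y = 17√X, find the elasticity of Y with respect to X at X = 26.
Elasticity = 1/2

Elasticity = (dY/dX) · (X/Y)

dY/dX = 17/(2·√X)
At X = 26: dY/dX = 17·√26/52, Y = 17·√26

Elasticity = (17·√26/52) · (26 / (17·√26)) = 1/2

Interpretation: for a small percentage change in X, the percentage change in Y is approximately 0.50 times as large.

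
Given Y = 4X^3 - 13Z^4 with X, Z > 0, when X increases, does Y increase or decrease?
Y increases

Taking the partial derivative:
∂Y/∂X = 12X^2

∂Y/∂X = 12X^2 > 0 (assuming positive values)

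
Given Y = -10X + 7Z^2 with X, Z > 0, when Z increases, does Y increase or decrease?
Y increases

Taking the partial derivative:
∂Y/∂Z = 14Z

∂Y/∂Z = 14Z > 0 (assuming positive values)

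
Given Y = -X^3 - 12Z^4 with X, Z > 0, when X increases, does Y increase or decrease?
Y decreases

Taking the partial derivative:
∂Y/∂X = -3X^2

∂Y/∂X = -3X^2 < 0 (assuming positive values)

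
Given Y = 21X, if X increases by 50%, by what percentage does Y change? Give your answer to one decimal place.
50.0%

For Y = 21X:
If X → X(1 + 0.5)
Then Y → Y · (1 + 0.5)^1
     = Y · 1.5000

Percentage change = ((1 + 0.5)^1 − 1) × 100% = 50.0%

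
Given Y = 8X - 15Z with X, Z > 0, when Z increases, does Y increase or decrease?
Y decreases

Taking the partial derivative:
∂Y/∂Z = -15

∂Y/∂Z = -15 < 0 (assuming positive values)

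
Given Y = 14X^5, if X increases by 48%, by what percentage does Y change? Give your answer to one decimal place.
610.1%

For Y = 14X^5:
If X → X(1 + 0.48)
Then Y → Y · (1 + 0.48)^5
     ≈ Y · 7.1008

Percentage change = ((1 + 0.48)^5 − 1) × 100% ≈ 610.1%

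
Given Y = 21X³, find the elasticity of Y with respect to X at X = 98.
Elasticity = 3

Elasticity = (dY/dX) · (X/Y)

dY/dX = 63·X²
At X = 98: dY/dX = 605052, Y = 19765032

Elasticity = 605052 · (98 / 19765032) = 3

Interpretation: for a small percentage change in X, the percentage change in Y is approximately 3.00 times as large.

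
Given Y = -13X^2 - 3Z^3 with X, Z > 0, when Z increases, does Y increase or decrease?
Y decreases

Taking the partial derivative:
∂Y/∂Z = -9Z^2

∂Y/∂Z = -9Z^2 < 0 (assuming positive values)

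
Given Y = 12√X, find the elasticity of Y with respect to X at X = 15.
Elasticity = 1/2

Elasticity = (dY/dX) · (X/Y)

dY/dX = 6/√X
At X = 15: dY/dX = 2·√15/5, Y = 12·√15

Elasticity = (2·√15/5) · (15 / (12·√15)) = 1/2

Interpretation: for a small percentage change in X, the percentage change in Y is approximately 0.50 times as large.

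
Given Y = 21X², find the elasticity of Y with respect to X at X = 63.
Elasticity = 2

Elasticity = (dY/dX) · (X/Y)

dY/dX = 42·X
At X = 63: dY/dX = 2646, Y = 83349

Elasticity = 2646 · (63 / 83349) = 2

Interpretation: for a small percentage change in X, the percentage change in Y is approximately 2.00 times as large.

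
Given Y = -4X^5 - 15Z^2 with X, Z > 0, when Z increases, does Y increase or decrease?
Y decreases

Taking the partial derivative:
∂Y/∂Z = -30Z

∂Y/∂Z = -30Z < 0 (assuming positive values)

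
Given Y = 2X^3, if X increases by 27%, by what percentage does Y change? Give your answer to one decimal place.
104.8%

For Y = 2X^3:
If X → X(1 + 0.27)
Then Y → Y · (1 + 0.27)^3
     ≈ Y · 2.0484

Percentage change = ((1 + 0.27)^3 − 1) × 100% ≈ 104.8%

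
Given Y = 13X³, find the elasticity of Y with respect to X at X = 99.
Elasticity = 3

Elasticity = (dY/dX) · (X/Y)

dY/dX = 39·X²
At X = 99: dY/dX = 382239, Y = 12613887

Elasticity = 382239 · (99 / 12613887) = 3

Interpretation: for a small percentage change in X, the percentage change in Y is approximately 3.00 times as large.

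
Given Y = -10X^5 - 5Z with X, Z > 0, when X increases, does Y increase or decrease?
Y decreases

Taking the partial derivative:
∂Y/∂X = -50X^4

∂Y/∂X = -50X^4 < 0 (assuming positive values)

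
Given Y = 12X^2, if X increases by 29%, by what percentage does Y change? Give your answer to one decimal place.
66.4%

For Y = 12X^2:
If X → X(1 + 0.29)
Then Y → Y · (1 + 0.29)^2
     = Y · 1.6641

Percentage change = ((1 + 0.29)^2 − 1) × 100% ≈ 66.4%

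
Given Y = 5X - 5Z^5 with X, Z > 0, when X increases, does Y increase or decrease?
Y increases

Taking the partial derivative:
∂Y/∂X = 5

∂Y/∂X = 5 > 0 (assuming positive values)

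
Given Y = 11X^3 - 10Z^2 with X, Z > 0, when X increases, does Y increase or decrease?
Y increases

Taking the partial derivative:
∂Y/∂X = 33X^2

∂Y/∂X = 33X^2 > 0 (assuming positive values)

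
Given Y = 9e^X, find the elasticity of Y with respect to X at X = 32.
Elasticity = 32

Elasticity = (dY/dX) · (X/Y)

dY/dX = 9·e^X
At X = 32: dY/dX = 9·e^32, Y = 9·e^32

Elasticity = (9·e^32) · (32 / (9·e^32)) = 32

Interpretation: for a small percentage change in X, the percentage change in Y is approximately 32.00 times as large.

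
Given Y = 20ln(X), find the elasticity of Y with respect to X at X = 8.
Elasticity = 1/ln(8) ≈ 0.4809

Elasticity = (dY/dX) · (X/Y)

dY/dX = 20/X
At X = 8: dY/dX = 5/2, Y = 20·ln(8)

Elasticity = (5/2) · (8 / (20·ln(8))) = 1/ln(8) ≈ 0.4809

Interpretation: for a small percentage change in X, the percentage change in Y is approximately 0.48 times as large.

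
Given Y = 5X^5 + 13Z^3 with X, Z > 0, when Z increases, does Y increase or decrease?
Y increases

Taking the partial derivative:
∂Y/∂Z = 39Z^2

∂Y/∂Z = 39Z^2 > 0 (assuming positive values)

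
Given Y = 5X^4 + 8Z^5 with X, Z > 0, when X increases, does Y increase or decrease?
Y increases

Taking the partial derivative:
∂Y/∂X = 20X^3

∂Y/∂X = 20X^3 > 0 (assuming positive values)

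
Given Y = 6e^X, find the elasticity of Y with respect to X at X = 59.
Elasticity = 59

Elasticity = (dY/dX) · (X/Y)

dY/dX = 6·e^X
At X = 59: dY/dX = 6·e^59, Y = 6·e^59

Elasticity = (6·e^59) · (59 / (6·e^59)) = 59

Interpretation: for a small percentage change in X, the percentage change in Y is approximately 59.00 times as large.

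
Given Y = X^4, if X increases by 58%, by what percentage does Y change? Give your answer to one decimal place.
523.2%

For Y = X^4:
If X → X(1 + 0.58)
Then Y → Y · (1 + 0.58)^4
     ≈ Y · 6.2320

Percentage change = ((1 + 0.58)^4 − 1) × 100% ≈ 523.2%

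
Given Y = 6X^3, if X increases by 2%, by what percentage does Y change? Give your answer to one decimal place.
6.1%

For Y = 6X^3:
If X → X(1 + 0.02)
Then Y → Y · (1 + 0.02)^3
     ≈ Y · 1.0612

Percentage change = ((1 + 0.02)^3 − 1) × 100% ≈ 6.1%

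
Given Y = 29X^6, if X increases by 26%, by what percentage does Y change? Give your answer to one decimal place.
300.2%

For Y = 29X^6:
If X → X(1 + 0.26)
Then Y → Y · (1 + 0.26)^6
     ≈ Y · 4.0015

Percentage change = ((1 + 0.26)^6 − 1) × 100% ≈ 300.2%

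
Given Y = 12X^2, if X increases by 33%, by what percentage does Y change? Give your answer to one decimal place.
76.9%

For Y = 12X^2:
If X → X(1 + 0.33)
Then Y → Y · (1 + 0.33)^2
     = Y · 1.7689

Percentage change = ((1 + 0.33)^2 − 1) × 100% ≈ 76.9%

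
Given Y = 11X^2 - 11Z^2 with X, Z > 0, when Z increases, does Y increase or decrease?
Y decreases

Taking the partial derivative:
∂Y/∂Z = -22Z

∂Y/∂Z = -22Z < 0 (assuming positive values)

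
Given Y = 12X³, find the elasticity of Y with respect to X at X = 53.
Elasticity = 3

Elasticity = (dY/dX) · (X/Y)

dY/dX = 36·X²
At X = 53: dY/dX = 101124, Y = 1786524

Elasticity = 101124 · (53 / 1786524) = 3

Interpretation: for a small percentage change in X, the percentage change in Y is approximately 3.00 times as large.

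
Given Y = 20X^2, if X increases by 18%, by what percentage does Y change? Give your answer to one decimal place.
39.2%

For Y = 20X^2:
If X → X(1 + 0.18)
Then Y → Y · (1 + 0.18)^2
     = Y · 1.3924

Percentage change = ((1 + 0.18)^2 − 1) × 100% ≈ 39.2%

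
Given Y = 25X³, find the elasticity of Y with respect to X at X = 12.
Elasticity = 3

Elasticity = (dY/dX) · (X/Y)

dY/dX = 75·X²
At X = 12: dY/dX = 10800, Y = 43200

Elasticity = 10800 · (12 / 43200) = 3

Interpretation: for a small percentage change in X, the percentage change in Y is approximately 3.00 times as large.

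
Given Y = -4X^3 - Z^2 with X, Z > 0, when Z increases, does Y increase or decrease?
Y decreases

Taking the partial derivative:
∂Y/∂Z = -2Z

∂Y/∂Z = -2Z < 0 (assuming positive values)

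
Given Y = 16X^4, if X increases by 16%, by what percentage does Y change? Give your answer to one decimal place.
81.1%

For Y = 16X^4:
If X → X(1 + 0.16)
Then Y → Y · (1 + 0.16)^4
     ≈ Y · 1.8106

Percentage change = ((1 + 0.16)^4 − 1) × 100% ≈ 81.1%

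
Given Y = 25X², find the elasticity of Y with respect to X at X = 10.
Elasticity = 2

Elasticity = (dY/dX) · (X/Y)

dY/dX = 50·X
At X = 10: dY/dX = 500, Y = 2500

Elasticity = 500 · (10 / 2500) = 2

Interpretation: for a small percentage change in X, the percentage change in Y is approximately 2.00 times as large.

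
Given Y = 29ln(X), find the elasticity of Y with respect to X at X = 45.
Elasticity = 1/ln(45) ≈ 0.2627

Elasticity = (dY/dX) · (X/Y)

dY/dX = 29/X
At X = 45: dY/dX = 29/45, Y = 29·ln(45)

Elasticity = (29/45) · (45 / (29·ln(45))) = 1/ln(45) ≈ 0.2627

Interpretation: for a small percentage change in X, the percentage change in Y is approximately 0.26 times as large.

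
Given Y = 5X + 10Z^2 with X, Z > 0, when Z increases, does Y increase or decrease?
Y increases

Taking the partial derivative:
∂Y/∂Z = 20Z

∂Y/∂Z = 20Z > 0 (assuming positive values)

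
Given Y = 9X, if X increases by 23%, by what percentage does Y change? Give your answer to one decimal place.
23.0%

For Y = 9X:
If X → X(1 + 0.23)
Then Y → Y · (1 + 0.23)^1
     = Y · 1.2300

Percentage change = ((1 + 0.23)^1 − 1) × 100% = 23.0%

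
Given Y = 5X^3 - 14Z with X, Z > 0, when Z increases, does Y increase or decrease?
Y decreases

Taking the partial derivative:
∂Y/∂Z = -14

∂Y/∂Z = -14 < 0 (assuming positive values)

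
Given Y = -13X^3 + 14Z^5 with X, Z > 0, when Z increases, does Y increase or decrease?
Y increases

Taking the partial derivative:
∂Y/∂Z = 70Z^4

∂Y/∂Z = 70Z^4 > 0 (assuming positive values)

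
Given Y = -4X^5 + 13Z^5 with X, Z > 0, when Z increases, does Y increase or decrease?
Y increases

Taking the partial derivative:
∂Y/∂Z = 65Z^4

∂Y/∂Z = 65Z^4 > 0 (assuming positive values)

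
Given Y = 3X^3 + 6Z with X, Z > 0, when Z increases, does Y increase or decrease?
Y increases

Taking the partial derivative:
∂Y/∂Z = 6

∂Y/∂Z = 6 > 0 (assuming positive values)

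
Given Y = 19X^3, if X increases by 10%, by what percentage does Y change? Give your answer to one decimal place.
33.1%

For Y = 19X^3:
If X → X(1 + 0.1)
Then Y → Y · (1 + 0.1)^3
     = Y · 1.3310

Percentage change = ((1 + 0.1)^3 − 1) × 100% = 33.1%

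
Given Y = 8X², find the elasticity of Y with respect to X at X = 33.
Elasticity = 2

Elasticity = (dY/dX) · (X/Y)

dY/dX = 16·X
At X = 33: dY/dX = 528, Y = 8712

Elasticity = 528 · (33 / 8712) = 2

Interpretation: for a small percentage change in X, the percentage change in Y is approximately 2.00 times as large.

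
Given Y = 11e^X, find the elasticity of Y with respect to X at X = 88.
Elasticity = 88

Elasticity = (dY/dX) · (X/Y)

dY/dX = 11·e^X
At X = 88: dY/dX = 11·e^88, Y = 11·e^88

Elasticity = (11·e^88) · (88 / (11·e^88)) = 88

Interpretation: for a small percentage change in X, the percentage change in Y is approximately 88.00 times as large.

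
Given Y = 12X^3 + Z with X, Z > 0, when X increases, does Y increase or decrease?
Y increases

Taking the partial derivative:
∂Y/∂X = 36X^2

∂Y/∂X = 36X^2 > 0 (assuming positive values)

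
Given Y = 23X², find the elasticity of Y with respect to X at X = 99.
Elasticity = 2

Elasticity = (dY/dX) · (X/Y)

dY/dX = 46·X
At X = 99: dY/dX = 4554, Y = 225423

Elasticity = 4554 · (99 / 225423) = 2

Interpretation: for a small percentage change in X, the percentage change in Y is approximately 2.00 times as large.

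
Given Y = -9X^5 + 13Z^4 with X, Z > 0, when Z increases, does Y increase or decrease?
Y increases

Taking the partial derivative:
∂Y/∂Z = 52Z^3

∂Y/∂Z = 52Z^3 > 0 (assuming positive values)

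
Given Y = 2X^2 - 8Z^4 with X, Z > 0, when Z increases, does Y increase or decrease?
Y decreases

Taking the partial derivative:
∂Y/∂Z = -32Z^3

∂Y/∂Z = -32Z^3 < 0 (assuming positive values)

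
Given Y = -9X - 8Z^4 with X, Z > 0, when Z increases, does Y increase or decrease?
Y decreases

Taking the partial derivative:
∂Y/∂Z = -32Z^3

∂Y/∂Z = -32Z^3 < 0 (assuming positive values)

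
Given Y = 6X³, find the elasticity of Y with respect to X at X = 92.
Elasticity = 3

Elasticity = (dY/dX) · (X/Y)

dY/dX = 18·X²
At X = 92: dY/dX = 152352, Y = 4672128

Elasticity = 152352 · (92 / 4672128) = 3

Interpretation: for a small percentage change in X, the percentage change in Y is approximately 3.00 times as large.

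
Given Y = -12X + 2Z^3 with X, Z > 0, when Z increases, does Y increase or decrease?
Y increases

Taking the partial derivative:
∂Y/∂Z = 6Z^2

∂Y/∂Z = 6Z^2 > 0 (assuming positive values)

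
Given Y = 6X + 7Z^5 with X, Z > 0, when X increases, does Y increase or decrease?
Y increases

Taking the partial derivative:
∂Y/∂X = 6

∂Y/∂X = 6 > 0 (assuming positive values)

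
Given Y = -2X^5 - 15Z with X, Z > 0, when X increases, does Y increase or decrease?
Y decreases

Taking the partial derivative:
∂Y/∂X = -10X^4

∂Y/∂X = -10X^4 < 0 (assuming positive values)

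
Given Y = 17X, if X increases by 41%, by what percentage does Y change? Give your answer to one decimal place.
41.0%

For Y = 17X:
If X → X(1 + 0.41)
Then Y → Y · (1 + 0.41)^1
     = Y · 1.4100

Percentage change = ((1 + 0.41)^1 − 1) × 100% = 41.0%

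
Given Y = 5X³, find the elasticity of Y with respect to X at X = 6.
Elasticity = 3

Elasticity = (dY/dX) · (X/Y)

dY/dX = 15·X²
At X = 6: dY/dX = 540, Y = 1080

Elasticity = 540 · (6 / 1080) = 3

Interpretation: for a small percentage change in X, the percentage change in Y is approximately 3.00 times as large.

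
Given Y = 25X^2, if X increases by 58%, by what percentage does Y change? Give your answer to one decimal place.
149.6%

For Y = 25X^2:
If X → X(1 + 0.58)
Then Y → Y · (1 + 0.58)^2
     = Y · 2.4964

Percentage change = ((1 + 0.58)^2 − 1) × 100% ≈ 149.6%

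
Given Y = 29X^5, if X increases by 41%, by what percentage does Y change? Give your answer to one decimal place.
457.3%

For Y = 29X^5:
If X → X(1 + 0.41)
Then Y → Y · (1 + 0.41)^5
     ≈ Y · 5.5731

Percentage change = ((1 + 0.41)^5 − 1) × 100% ≈ 457.3%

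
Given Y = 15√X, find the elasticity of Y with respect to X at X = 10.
Elasticity = 1/2

Elasticity = (dY/dX) · (X/Y)

dY/dX = 15/(2·√X)
At X = 10: dY/dX = 3·√10/4, Y = 15·√10

Elasticity = (3·√10/4) · (10 / (15·√10)) = 1/2

Interpretation: for a small percentage change in X, the percentage change in Y is approximately 0.50 times as large.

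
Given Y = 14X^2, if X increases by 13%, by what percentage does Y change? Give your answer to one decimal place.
27.7%

For Y = 14X^2:
If X → X(1 + 0.13)
Then Y → Y · (1 + 0.13)^2
     = Y · 1.2769

Percentage change = ((1 + 0.13)^2 − 1) × 100% ≈ 27.7%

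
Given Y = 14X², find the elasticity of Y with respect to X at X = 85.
Elasticity = 2

Elasticity = (dY/dX) · (X/Y)

dY/dX = 28·X
At X = 85: dY/dX = 2380, Y = 101150

Elasticity = 2380 · (85 / 101150) = 2

Interpretation: for a small percentage change in X, the percentage change in Y is approximately 2.00 times as large.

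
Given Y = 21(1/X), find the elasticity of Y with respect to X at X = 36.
Elasticity = -1

Elasticity = (dY/dX) · (X/Y)

dY/dX = -21/X²
At X = 36: dY/dX = -7/432, Y = 7/12

Elasticity = (-7/432) · (36 / (7/12)) = -1

Interpretation: for a small percentage change in X, the percentage change in Y is approximately -1.00 times as large.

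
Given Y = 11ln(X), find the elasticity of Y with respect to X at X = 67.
Elasticity = 1/ln(67) ≈ 0.2378

Elasticity = (dY/dX) · (X/Y)

dY/dX = 11/X
At X = 67: dY/dX = 11/67, Y = 11·ln(67)

Elasticity = (11/67) · (67 / (11·ln(67))) = 1/ln(67) ≈ 0.2378

Interpretation: for a small percentage change in X, the percentage change in Y is approximately 0.24 times as large.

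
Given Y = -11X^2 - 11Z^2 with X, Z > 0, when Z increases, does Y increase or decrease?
Y decreases

Taking the partial derivative:
∂Y/∂Z = -22Z

∂Y/∂Z = -22Z < 0 (assuming positive values)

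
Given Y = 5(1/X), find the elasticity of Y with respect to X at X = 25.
Elasticity = -1

Elasticity = (dY/dX) · (X/Y)

dY/dX = -5/X²
At X = 25: dY/dX = -1/125, Y = 1/5

Elasticity = (-1/125) · (25 / (1/5)) = -1

Interpretation: for a small percentage change in X, the percentage change in Y is approximately -1.00 times as large.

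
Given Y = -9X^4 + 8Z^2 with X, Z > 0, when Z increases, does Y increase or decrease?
Y increases

Taking the partial derivative:
∂Y/∂Z = 16Z

∂Y/∂Z = 16Z > 0 (assuming positive values)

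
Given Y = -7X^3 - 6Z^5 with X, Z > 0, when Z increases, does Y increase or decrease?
Y decreases

Taking the partial derivative:
∂Y/∂Z = -30Z^4

∂Y/∂Z = -30Z^4 < 0 (assuming positive values)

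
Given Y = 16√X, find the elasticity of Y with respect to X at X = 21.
Elasticity = 1/2

Elasticity = (dY/dX) · (X/Y)

dY/dX = 8/√X
At X = 21: dY/dX = 8·√21/21, Y = 16·√21

Elasticity = (8·√21/21) · (21 / (16·√21)) = 1/2

Interpretation: for a small percentage change in X, the percentage change in Y is approximately 0.50 times as large.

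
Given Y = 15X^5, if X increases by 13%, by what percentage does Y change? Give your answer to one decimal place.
84.2%

For Y = 15X^5:
If X → X(1 + 0.13)
Then Y → Y · (1 + 0.13)^5
     ≈ Y · 1.8424

Percentage change = ((1 + 0.13)^5 − 1) × 100% ≈ 84.2%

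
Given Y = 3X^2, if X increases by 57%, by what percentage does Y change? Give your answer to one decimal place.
146.5%

For Y = 3X^2:
If X → X(1 + 0.57)
Then Y → Y · (1 + 0.57)^2
     = Y · 2.4649

Percentage change = ((1 + 0.57)^2 − 1) × 100% ≈ 146.5%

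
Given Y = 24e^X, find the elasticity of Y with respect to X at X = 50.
Elasticity = 50

Elasticity = (dY/dX) · (X/Y)

dY/dX = 24·e^X
At X = 50: dY/dX = 24·e^50, Y = 24·e^50

Elasticity = (24·e^50) · (50 / (24·e^50)) = 50

Interpretation: for a small percentage change in X, the percentage change in Y is approximately 50.00 times as large.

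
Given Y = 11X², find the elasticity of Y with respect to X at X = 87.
Elasticity = 2

Elasticity = (dY/dX) · (X/Y)

dY/dX = 22·X
At X = 87: dY/dX = 1914, Y = 83259

Elasticity = 1914 · (87 / 83259) = 2

Interpretation: for a small percentage change in X, the percentage change in Y is approximately 2.00 times as large.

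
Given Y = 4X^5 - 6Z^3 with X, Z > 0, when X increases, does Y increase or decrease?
Y increases

Taking the partial derivative:
∂Y/∂X = 20X^4

∂Y/∂X = 20X^4 > 0 (assuming positive values)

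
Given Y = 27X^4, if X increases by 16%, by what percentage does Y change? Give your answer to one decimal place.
81.1%

For Y = 27X^4:
If X → X(1 + 0.16)
Then Y → Y · (1 + 0.16)^4
     ≈ Y · 1.8106

Percentage change = ((1 + 0.16)^4 − 1) × 100% ≈ 81.1%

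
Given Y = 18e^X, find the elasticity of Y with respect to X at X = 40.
Elasticity = 40

Elasticity = (dY/dX) · (X/Y)

dY/dX = 18·e^X
At X = 40: dY/dX = 18·e^40, Y = 18·e^40

Elasticity = (18·e^40) · (40 / (18·e^40)) = 40

Interpretation: for a small percentage change in X, the percentage change in Y is approximately 40.00 times as large.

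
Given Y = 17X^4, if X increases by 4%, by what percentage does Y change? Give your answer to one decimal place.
17.0%

For Y = 17X^4:
If X → X(1 + 0.04)
Then Y → Y · (1 + 0.04)^4
     ≈ Y · 1.1699

Percentage change = ((1 + 0.04)^4 − 1) × 100% ≈ 17.0%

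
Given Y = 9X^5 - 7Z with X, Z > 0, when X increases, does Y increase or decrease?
Y increases

Taking the partial derivative:
∂Y/∂X = 45X^4

∂Y/∂X = 45X^4 > 0 (assuming positive values)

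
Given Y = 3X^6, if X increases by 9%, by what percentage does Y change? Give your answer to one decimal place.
67.7%

For Y = 3X^6:
If X → X(1 + 0.09)
Then Y → Y · (1 + 0.09)^6
     ≈ Y · 1.6771

Percentage change = ((1 + 0.09)^6 − 1) × 100% ≈ 67.7%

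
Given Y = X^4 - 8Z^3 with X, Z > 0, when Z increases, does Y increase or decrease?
Y decreases

Taking the partial derivative:
∂Y/∂Z = -24Z^2

∂Y/∂Z = -24Z^2 < 0 (assuming positive values)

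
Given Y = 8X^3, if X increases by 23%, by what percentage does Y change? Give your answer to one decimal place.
86.1%

For Y = 8X^3:
If X → X(1 + 0.23)
Then Y → Y · (1 + 0.23)^3
     ≈ Y · 1.8609

Percentage change = ((1 + 0.23)^3 − 1) × 100% ≈ 86.1%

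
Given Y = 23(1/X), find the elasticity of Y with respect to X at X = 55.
Elasticity = -1

Elasticity = (dY/dX) · (X/Y)

dY/dX = -23/X²
At X = 55: dY/dX = -23/3025, Y = 23/55

Elasticity = (-23/3025) · (55 / (23/55)) = -1

Interpretation: for a small percentage change in X, the percentage change in Y is approximately -1.00 times as large.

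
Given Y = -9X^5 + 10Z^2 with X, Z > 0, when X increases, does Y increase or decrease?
Y decreases

Taking the partial derivative:
∂Y/∂X = -45X^4

∂Y/∂X = -45X^4 < 0 (assuming positive values)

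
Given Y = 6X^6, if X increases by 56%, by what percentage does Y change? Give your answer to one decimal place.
1341.3%

For Y = 6X^6:
If X → X(1 + 0.56)
Then Y → Y · (1 + 0.56)^6
     ≈ Y · 14.4128

Percentage change = ((1 + 0.56)^6 − 1) × 100% ≈ 1341.3%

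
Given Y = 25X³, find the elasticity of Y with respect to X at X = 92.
Elasticity = 3

Elasticity = (dY/dX) · (X/Y)

dY/dX = 75·X²
At X = 92: dY/dX = 634800, Y = 19467200

Elasticity = 634800 · (92 / 19467200) = 3

Interpretation: for a small percentage change in X, the percentage change in Y is approximately 3.00 times as large.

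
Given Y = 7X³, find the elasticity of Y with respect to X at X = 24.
Elasticity = 3

Elasticity = (dY/dX) · (X/Y)

dY/dX = 21·X²
At X = 24: dY/dX = 12096, Y = 96768

Elasticity = 12096 · (24 / 96768) = 3

Interpretation: for a small percentage change in X, the percentage change in Y is approximately 3.00 times as large.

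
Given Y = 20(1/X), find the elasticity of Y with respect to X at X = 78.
Elasticity = -1

Elasticity = (dY/dX) · (X/Y)

dY/dX = -20/X²
At X = 78: dY/dX = -5/1521, Y = 10/39

Elasticity = (-5/1521) · (78 / (10/39)) = -1

Interpretation: for a small percentage change in X, the percentage change in Y is approximately -1.00 times as large.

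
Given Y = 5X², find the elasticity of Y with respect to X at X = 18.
Elasticity = 2

Elasticity = (dY/dX) · (X/Y)

dY/dX = 10·X
At X = 18: dY/dX = 180, Y = 1620

Elasticity = 180 · (18 / 1620) = 2

Interpretation: for a small percentage change in X, the percentage change in Y is approximately 2.00 times as large.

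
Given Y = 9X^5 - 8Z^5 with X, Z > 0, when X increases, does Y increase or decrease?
Y increases

Taking the partial derivative:
∂Y/∂X = 45X^4

∂Y/∂X = 45X^4 > 0 (assuming positive values)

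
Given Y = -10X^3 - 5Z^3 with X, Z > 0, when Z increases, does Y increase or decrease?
Y decreases

Taking the partial derivative:
∂Y/∂Z = -15Z^2

∂Y/∂Z = -15Z^2 < 0 (assuming positive values)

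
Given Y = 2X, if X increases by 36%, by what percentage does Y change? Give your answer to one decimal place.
36.0%

For Y = 2X:
If X → X(1 + 0.36)
Then Y → Y · (1 + 0.36)^1
     = Y · 1.3600

Percentage change = ((1 + 0.36)^1 − 1) × 100% = 36.0%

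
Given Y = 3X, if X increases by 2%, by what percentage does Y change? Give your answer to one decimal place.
2.0%

For Y = 3X:
If X → X(1 + 0.02)
Then Y → Y · (1 + 0.02)^1
     = Y · 1.0200

Percentage change = ((1 + 0.02)^1 − 1) × 100% = 2.0%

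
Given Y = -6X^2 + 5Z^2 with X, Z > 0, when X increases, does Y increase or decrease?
Y decreases

Taking the partial derivative:
∂Y/∂X = -12X

∂Y/∂X = -12X < 0 (assuming positive values)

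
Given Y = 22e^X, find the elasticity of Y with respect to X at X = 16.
Elasticity = 16

Elasticity = (dY/dX) · (X/Y)

dY/dX = 22·e^X
At X = 16: dY/dX = 22·e^16, Y = 22·e^16

Elasticity = (22·e^16) · (16 / (22·e^16)) = 16

Interpretation: for a small percentage change in X, the percentage change in Y is approximately 16.00 times as large.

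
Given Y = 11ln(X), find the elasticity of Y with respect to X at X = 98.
Elasticity = 1/ln(98) ≈ 0.2181

Elasticity = (dY/dX) · (X/Y)

dY/dX = 11/X
At X = 98: dY/dX = 11/98, Y = 11·ln(98)

Elasticity = (11/98) · (98 / (11·ln(98))) = 1/ln(98) ≈ 0.2181

Interpretation: for a small percentage change in X, the percentage change in Y is approximately 0.22 times as large.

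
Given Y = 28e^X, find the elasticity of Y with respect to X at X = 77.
Elasticity = 77

Elasticity = (dY/dX) · (X/Y)

dY/dX = 28·e^X
At X = 77: dY/dX = 28·e^77, Y = 28·e^77

Elasticity = (28·e^77) · (77 / (28·e^77)) = 77

Interpretation: for a small percentage change in X, the percentage change in Y is approximately 77.00 times as large.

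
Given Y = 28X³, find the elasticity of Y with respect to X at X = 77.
Elasticity = 3

Elasticity = (dY/dX) · (X/Y)

dY/dX = 84·X²
At X = 77: dY/dX = 498036, Y = 12782924

Elasticity = 498036 · (77 / 12782924) = 3

Interpretation: for a small percentage change in X, the percentage change in Y is approximately 3.00 times as large.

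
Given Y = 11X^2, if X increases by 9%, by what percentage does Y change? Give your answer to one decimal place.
18.8%

For Y = 11X^2:
If X → X(1 + 0.09)
Then Y → Y · (1 + 0.09)^2
     = Y · 1.1881

Percentage change = ((1 + 0.09)^2 − 1) × 100% ≈ 18.8%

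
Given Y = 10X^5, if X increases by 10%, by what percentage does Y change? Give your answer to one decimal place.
61.1%

For Y = 10X^5:
If X → X(1 + 0.1)
Then Y → Y · (1 + 0.1)^5
     ≈ Y · 1.6105

Percentage change = ((1 + 0.1)^5 − 1) × 100% ≈ 61.1%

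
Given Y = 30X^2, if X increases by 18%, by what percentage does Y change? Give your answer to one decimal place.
39.2%

For Y = 30X^2:
If X → X(1 + 0.18)
Then Y → Y · (1 + 0.18)^2
     = Y · 1.3924

Percentage change = ((1 + 0.18)^2 − 1) × 100% ≈ 39.2%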